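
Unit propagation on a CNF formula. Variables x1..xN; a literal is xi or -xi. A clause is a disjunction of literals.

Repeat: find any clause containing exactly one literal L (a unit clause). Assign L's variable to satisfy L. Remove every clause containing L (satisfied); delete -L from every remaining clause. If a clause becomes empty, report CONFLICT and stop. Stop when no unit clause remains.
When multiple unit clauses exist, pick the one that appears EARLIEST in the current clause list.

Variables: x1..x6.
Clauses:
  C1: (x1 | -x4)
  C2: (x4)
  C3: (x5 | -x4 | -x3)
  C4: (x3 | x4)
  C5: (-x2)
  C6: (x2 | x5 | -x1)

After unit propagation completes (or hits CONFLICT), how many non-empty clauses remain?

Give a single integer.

unit clause [4] forces x4=T; simplify:
  drop -4 from [1, -4] -> [1]
  drop -4 from [5, -4, -3] -> [5, -3]
  satisfied 2 clause(s); 4 remain; assigned so far: [4]
unit clause [1] forces x1=T; simplify:
  drop -1 from [2, 5, -1] -> [2, 5]
  satisfied 1 clause(s); 3 remain; assigned so far: [1, 4]
unit clause [-2] forces x2=F; simplify:
  drop 2 from [2, 5] -> [5]
  satisfied 1 clause(s); 2 remain; assigned so far: [1, 2, 4]
unit clause [5] forces x5=T; simplify:
  satisfied 2 clause(s); 0 remain; assigned so far: [1, 2, 4, 5]

Answer: 0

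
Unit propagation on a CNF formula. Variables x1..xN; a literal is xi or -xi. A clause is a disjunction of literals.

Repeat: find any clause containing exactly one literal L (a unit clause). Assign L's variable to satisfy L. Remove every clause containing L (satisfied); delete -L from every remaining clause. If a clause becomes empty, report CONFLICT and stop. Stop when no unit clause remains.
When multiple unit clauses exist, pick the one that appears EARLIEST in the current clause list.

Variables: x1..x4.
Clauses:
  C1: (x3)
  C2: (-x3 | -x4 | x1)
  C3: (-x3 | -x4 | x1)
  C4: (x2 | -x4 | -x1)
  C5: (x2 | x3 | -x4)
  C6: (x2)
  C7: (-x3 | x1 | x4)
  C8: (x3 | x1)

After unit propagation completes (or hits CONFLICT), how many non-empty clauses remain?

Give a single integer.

unit clause [3] forces x3=T; simplify:
  drop -3 from [-3, -4, 1] -> [-4, 1]
  drop -3 from [-3, -4, 1] -> [-4, 1]
  drop -3 from [-3, 1, 4] -> [1, 4]
  satisfied 3 clause(s); 5 remain; assigned so far: [3]
unit clause [2] forces x2=T; simplify:
  satisfied 2 clause(s); 3 remain; assigned so far: [2, 3]

Answer: 3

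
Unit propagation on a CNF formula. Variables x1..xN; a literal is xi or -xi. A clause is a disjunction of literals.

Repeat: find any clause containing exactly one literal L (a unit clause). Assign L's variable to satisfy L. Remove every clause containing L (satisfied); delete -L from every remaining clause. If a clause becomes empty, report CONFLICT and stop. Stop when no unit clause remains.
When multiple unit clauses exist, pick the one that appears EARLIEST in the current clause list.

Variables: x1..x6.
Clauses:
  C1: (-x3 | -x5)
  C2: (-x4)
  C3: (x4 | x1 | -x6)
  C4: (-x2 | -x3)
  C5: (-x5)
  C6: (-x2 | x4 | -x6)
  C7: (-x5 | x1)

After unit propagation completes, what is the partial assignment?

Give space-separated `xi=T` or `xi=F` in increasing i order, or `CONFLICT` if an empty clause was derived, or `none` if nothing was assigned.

Answer: x4=F x5=F

Derivation:
unit clause [-4] forces x4=F; simplify:
  drop 4 from [4, 1, -6] -> [1, -6]
  drop 4 from [-2, 4, -6] -> [-2, -6]
  satisfied 1 clause(s); 6 remain; assigned so far: [4]
unit clause [-5] forces x5=F; simplify:
  satisfied 3 clause(s); 3 remain; assigned so far: [4, 5]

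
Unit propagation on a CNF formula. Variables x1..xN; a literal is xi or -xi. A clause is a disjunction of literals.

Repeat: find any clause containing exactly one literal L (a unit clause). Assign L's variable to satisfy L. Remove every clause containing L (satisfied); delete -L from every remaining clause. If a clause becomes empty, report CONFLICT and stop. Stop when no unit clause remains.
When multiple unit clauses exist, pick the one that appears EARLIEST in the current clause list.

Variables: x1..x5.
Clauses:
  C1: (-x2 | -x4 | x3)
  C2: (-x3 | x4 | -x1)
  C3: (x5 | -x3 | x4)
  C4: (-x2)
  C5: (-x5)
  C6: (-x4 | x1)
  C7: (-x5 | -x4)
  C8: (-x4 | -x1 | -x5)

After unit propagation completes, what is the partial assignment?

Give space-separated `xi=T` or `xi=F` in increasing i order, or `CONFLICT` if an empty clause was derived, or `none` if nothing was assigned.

unit clause [-2] forces x2=F; simplify:
  satisfied 2 clause(s); 6 remain; assigned so far: [2]
unit clause [-5] forces x5=F; simplify:
  drop 5 from [5, -3, 4] -> [-3, 4]
  satisfied 3 clause(s); 3 remain; assigned so far: [2, 5]

Answer: x2=F x5=F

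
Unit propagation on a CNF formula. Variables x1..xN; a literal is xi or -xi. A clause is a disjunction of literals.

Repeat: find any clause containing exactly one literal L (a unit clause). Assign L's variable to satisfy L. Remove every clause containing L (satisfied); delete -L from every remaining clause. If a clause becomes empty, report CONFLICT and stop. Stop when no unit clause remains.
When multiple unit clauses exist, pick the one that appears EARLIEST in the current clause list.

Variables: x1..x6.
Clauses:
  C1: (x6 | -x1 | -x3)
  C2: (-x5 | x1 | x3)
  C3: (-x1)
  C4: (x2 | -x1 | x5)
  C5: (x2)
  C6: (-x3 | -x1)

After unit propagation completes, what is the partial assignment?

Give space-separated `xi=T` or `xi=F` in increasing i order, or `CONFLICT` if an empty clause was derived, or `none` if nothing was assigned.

unit clause [-1] forces x1=F; simplify:
  drop 1 from [-5, 1, 3] -> [-5, 3]
  satisfied 4 clause(s); 2 remain; assigned so far: [1]
unit clause [2] forces x2=T; simplify:
  satisfied 1 clause(s); 1 remain; assigned so far: [1, 2]

Answer: x1=F x2=T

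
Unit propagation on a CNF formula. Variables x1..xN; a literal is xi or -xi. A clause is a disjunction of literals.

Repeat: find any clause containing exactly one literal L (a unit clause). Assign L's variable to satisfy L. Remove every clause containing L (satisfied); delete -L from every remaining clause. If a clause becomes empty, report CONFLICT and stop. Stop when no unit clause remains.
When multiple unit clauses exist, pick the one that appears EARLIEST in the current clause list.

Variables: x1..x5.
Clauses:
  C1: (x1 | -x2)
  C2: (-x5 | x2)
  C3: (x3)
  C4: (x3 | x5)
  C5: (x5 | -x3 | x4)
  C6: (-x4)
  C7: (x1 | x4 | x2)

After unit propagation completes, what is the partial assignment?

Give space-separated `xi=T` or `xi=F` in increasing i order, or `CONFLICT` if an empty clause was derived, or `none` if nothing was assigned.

Answer: x1=T x2=T x3=T x4=F x5=T

Derivation:
unit clause [3] forces x3=T; simplify:
  drop -3 from [5, -3, 4] -> [5, 4]
  satisfied 2 clause(s); 5 remain; assigned so far: [3]
unit clause [-4] forces x4=F; simplify:
  drop 4 from [5, 4] -> [5]
  drop 4 from [1, 4, 2] -> [1, 2]
  satisfied 1 clause(s); 4 remain; assigned so far: [3, 4]
unit clause [5] forces x5=T; simplify:
  drop -5 from [-5, 2] -> [2]
  satisfied 1 clause(s); 3 remain; assigned so far: [3, 4, 5]
unit clause [2] forces x2=T; simplify:
  drop -2 from [1, -2] -> [1]
  satisfied 2 clause(s); 1 remain; assigned so far: [2, 3, 4, 5]
unit clause [1] forces x1=T; simplify:
  satisfied 1 clause(s); 0 remain; assigned so far: [1, 2, 3, 4, 5]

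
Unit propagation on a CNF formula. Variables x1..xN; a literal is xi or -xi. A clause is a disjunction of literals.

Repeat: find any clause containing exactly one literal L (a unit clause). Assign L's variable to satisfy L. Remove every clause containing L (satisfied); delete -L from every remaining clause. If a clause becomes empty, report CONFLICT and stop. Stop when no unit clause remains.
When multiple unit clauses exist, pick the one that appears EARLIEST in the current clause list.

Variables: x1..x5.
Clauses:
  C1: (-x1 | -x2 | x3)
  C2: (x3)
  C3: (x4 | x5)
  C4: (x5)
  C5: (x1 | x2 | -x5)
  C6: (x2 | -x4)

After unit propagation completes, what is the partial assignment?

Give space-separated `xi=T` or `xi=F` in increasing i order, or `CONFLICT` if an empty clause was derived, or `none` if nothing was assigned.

unit clause [3] forces x3=T; simplify:
  satisfied 2 clause(s); 4 remain; assigned so far: [3]
unit clause [5] forces x5=T; simplify:
  drop -5 from [1, 2, -5] -> [1, 2]
  satisfied 2 clause(s); 2 remain; assigned so far: [3, 5]

Answer: x3=T x5=T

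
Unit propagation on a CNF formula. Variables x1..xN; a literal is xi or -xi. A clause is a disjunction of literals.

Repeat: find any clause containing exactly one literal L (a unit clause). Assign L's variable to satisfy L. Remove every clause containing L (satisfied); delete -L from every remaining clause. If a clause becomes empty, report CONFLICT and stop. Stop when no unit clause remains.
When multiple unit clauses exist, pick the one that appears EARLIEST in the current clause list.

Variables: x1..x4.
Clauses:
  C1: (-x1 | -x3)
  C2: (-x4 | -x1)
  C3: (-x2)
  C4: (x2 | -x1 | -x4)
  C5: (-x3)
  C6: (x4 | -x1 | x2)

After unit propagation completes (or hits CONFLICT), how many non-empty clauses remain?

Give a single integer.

unit clause [-2] forces x2=F; simplify:
  drop 2 from [2, -1, -4] -> [-1, -4]
  drop 2 from [4, -1, 2] -> [4, -1]
  satisfied 1 clause(s); 5 remain; assigned so far: [2]
unit clause [-3] forces x3=F; simplify:
  satisfied 2 clause(s); 3 remain; assigned so far: [2, 3]

Answer: 3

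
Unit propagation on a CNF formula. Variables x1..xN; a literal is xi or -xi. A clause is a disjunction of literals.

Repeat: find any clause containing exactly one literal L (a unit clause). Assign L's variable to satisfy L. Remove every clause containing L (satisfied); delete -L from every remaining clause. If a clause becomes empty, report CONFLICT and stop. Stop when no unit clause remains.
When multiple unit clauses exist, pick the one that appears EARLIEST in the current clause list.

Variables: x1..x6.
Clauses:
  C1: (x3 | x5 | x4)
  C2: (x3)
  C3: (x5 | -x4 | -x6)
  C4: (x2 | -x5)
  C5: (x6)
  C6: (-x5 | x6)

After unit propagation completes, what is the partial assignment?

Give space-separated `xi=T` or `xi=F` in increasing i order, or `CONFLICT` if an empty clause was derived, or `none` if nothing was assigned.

Answer: x3=T x6=T

Derivation:
unit clause [3] forces x3=T; simplify:
  satisfied 2 clause(s); 4 remain; assigned so far: [3]
unit clause [6] forces x6=T; simplify:
  drop -6 from [5, -4, -6] -> [5, -4]
  satisfied 2 clause(s); 2 remain; assigned so far: [3, 6]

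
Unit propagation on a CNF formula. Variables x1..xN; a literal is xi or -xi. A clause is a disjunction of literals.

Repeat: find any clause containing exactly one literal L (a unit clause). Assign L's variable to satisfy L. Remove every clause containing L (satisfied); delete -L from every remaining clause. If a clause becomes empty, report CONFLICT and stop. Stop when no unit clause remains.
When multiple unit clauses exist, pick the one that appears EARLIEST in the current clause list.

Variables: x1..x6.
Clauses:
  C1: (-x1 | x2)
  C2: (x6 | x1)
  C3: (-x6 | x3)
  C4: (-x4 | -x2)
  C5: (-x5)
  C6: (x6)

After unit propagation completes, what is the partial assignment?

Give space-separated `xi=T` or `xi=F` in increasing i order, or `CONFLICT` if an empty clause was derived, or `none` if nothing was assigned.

unit clause [-5] forces x5=F; simplify:
  satisfied 1 clause(s); 5 remain; assigned so far: [5]
unit clause [6] forces x6=T; simplify:
  drop -6 from [-6, 3] -> [3]
  satisfied 2 clause(s); 3 remain; assigned so far: [5, 6]
unit clause [3] forces x3=T; simplify:
  satisfied 1 clause(s); 2 remain; assigned so far: [3, 5, 6]

Answer: x3=T x5=F x6=T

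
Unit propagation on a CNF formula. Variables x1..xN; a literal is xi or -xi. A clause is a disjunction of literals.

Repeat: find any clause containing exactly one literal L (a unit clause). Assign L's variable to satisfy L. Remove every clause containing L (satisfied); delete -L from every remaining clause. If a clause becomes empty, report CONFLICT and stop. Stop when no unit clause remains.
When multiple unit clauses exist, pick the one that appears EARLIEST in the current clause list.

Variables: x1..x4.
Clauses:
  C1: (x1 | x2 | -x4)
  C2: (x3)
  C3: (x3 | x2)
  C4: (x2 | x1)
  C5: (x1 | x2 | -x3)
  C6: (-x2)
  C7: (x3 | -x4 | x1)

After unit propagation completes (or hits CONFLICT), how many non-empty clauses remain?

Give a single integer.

Answer: 0

Derivation:
unit clause [3] forces x3=T; simplify:
  drop -3 from [1, 2, -3] -> [1, 2]
  satisfied 3 clause(s); 4 remain; assigned so far: [3]
unit clause [-2] forces x2=F; simplify:
  drop 2 from [1, 2, -4] -> [1, -4]
  drop 2 from [2, 1] -> [1]
  drop 2 from [1, 2] -> [1]
  satisfied 1 clause(s); 3 remain; assigned so far: [2, 3]
unit clause [1] forces x1=T; simplify:
  satisfied 3 clause(s); 0 remain; assigned so far: [1, 2, 3]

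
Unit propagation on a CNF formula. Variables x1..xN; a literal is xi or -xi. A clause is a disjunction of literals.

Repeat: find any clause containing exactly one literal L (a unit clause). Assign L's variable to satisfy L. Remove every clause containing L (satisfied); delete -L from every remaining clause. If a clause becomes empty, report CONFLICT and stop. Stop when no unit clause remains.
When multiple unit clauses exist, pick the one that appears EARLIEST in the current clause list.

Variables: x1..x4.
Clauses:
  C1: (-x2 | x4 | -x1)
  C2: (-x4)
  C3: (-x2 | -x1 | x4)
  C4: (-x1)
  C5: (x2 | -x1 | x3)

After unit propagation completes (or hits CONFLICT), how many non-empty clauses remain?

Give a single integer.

unit clause [-4] forces x4=F; simplify:
  drop 4 from [-2, 4, -1] -> [-2, -1]
  drop 4 from [-2, -1, 4] -> [-2, -1]
  satisfied 1 clause(s); 4 remain; assigned so far: [4]
unit clause [-1] forces x1=F; simplify:
  satisfied 4 clause(s); 0 remain; assigned so far: [1, 4]

Answer: 0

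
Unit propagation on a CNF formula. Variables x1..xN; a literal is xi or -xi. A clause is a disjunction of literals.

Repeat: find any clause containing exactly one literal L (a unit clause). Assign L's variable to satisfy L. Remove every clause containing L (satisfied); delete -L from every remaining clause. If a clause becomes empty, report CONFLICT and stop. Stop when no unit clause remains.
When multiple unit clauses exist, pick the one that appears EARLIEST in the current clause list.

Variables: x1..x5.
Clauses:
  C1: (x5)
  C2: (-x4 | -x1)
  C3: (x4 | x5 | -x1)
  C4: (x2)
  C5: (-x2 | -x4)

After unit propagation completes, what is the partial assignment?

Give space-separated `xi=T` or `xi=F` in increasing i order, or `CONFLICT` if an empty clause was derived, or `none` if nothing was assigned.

unit clause [5] forces x5=T; simplify:
  satisfied 2 clause(s); 3 remain; assigned so far: [5]
unit clause [2] forces x2=T; simplify:
  drop -2 from [-2, -4] -> [-4]
  satisfied 1 clause(s); 2 remain; assigned so far: [2, 5]
unit clause [-4] forces x4=F; simplify:
  satisfied 2 clause(s); 0 remain; assigned so far: [2, 4, 5]

Answer: x2=T x4=F x5=T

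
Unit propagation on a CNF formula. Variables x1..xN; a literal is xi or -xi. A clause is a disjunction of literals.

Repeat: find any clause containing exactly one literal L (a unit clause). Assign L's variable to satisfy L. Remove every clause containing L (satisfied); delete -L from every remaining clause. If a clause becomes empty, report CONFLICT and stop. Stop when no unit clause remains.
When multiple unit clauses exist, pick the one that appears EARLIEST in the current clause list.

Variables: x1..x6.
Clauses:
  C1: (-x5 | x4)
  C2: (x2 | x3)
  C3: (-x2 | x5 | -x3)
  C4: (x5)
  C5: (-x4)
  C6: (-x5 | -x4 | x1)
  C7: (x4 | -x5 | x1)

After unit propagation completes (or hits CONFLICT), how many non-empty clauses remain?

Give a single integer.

Answer: 2

Derivation:
unit clause [5] forces x5=T; simplify:
  drop -5 from [-5, 4] -> [4]
  drop -5 from [-5, -4, 1] -> [-4, 1]
  drop -5 from [4, -5, 1] -> [4, 1]
  satisfied 2 clause(s); 5 remain; assigned so far: [5]
unit clause [4] forces x4=T; simplify:
  drop -4 from [-4] -> [] (empty!)
  drop -4 from [-4, 1] -> [1]
  satisfied 2 clause(s); 3 remain; assigned so far: [4, 5]
CONFLICT (empty clause)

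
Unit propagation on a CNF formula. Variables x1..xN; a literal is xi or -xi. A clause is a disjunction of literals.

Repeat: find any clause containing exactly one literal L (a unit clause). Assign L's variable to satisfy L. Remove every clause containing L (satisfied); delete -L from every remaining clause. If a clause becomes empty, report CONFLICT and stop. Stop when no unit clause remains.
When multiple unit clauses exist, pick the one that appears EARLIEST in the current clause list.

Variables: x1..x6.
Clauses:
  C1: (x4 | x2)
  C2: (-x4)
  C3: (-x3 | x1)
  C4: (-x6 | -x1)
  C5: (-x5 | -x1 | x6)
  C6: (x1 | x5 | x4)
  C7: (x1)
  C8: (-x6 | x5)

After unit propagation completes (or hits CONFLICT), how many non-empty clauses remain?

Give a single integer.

Answer: 0

Derivation:
unit clause [-4] forces x4=F; simplify:
  drop 4 from [4, 2] -> [2]
  drop 4 from [1, 5, 4] -> [1, 5]
  satisfied 1 clause(s); 7 remain; assigned so far: [4]
unit clause [2] forces x2=T; simplify:
  satisfied 1 clause(s); 6 remain; assigned so far: [2, 4]
unit clause [1] forces x1=T; simplify:
  drop -1 from [-6, -1] -> [-6]
  drop -1 from [-5, -1, 6] -> [-5, 6]
  satisfied 3 clause(s); 3 remain; assigned so far: [1, 2, 4]
unit clause [-6] forces x6=F; simplify:
  drop 6 from [-5, 6] -> [-5]
  satisfied 2 clause(s); 1 remain; assigned so far: [1, 2, 4, 6]
unit clause [-5] forces x5=F; simplify:
  satisfied 1 clause(s); 0 remain; assigned so far: [1, 2, 4, 5, 6]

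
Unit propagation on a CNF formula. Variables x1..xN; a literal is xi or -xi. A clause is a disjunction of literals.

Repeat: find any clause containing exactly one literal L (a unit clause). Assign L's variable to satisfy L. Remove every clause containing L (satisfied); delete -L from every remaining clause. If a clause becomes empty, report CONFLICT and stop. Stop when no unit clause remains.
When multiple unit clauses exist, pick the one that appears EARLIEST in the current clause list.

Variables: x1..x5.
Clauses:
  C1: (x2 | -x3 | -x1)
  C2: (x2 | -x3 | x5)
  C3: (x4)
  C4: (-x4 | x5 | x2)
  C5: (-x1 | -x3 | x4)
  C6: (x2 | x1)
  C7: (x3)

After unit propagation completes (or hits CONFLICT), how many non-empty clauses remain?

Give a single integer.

Answer: 4

Derivation:
unit clause [4] forces x4=T; simplify:
  drop -4 from [-4, 5, 2] -> [5, 2]
  satisfied 2 clause(s); 5 remain; assigned so far: [4]
unit clause [3] forces x3=T; simplify:
  drop -3 from [2, -3, -1] -> [2, -1]
  drop -3 from [2, -3, 5] -> [2, 5]
  satisfied 1 clause(s); 4 remain; assigned so far: [3, 4]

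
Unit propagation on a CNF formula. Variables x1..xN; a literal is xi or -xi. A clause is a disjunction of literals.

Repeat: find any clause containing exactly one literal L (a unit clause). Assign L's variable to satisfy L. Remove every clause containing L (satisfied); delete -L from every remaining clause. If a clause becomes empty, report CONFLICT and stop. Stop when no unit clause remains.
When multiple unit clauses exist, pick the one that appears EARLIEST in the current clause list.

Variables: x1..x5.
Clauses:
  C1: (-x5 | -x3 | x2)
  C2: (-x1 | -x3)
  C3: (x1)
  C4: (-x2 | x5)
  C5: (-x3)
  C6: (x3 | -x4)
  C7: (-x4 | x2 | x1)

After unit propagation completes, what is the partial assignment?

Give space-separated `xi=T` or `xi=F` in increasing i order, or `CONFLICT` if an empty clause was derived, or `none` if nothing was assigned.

Answer: x1=T x3=F x4=F

Derivation:
unit clause [1] forces x1=T; simplify:
  drop -1 from [-1, -3] -> [-3]
  satisfied 2 clause(s); 5 remain; assigned so far: [1]
unit clause [-3] forces x3=F; simplify:
  drop 3 from [3, -4] -> [-4]
  satisfied 3 clause(s); 2 remain; assigned so far: [1, 3]
unit clause [-4] forces x4=F; simplify:
  satisfied 1 clause(s); 1 remain; assigned so far: [1, 3, 4]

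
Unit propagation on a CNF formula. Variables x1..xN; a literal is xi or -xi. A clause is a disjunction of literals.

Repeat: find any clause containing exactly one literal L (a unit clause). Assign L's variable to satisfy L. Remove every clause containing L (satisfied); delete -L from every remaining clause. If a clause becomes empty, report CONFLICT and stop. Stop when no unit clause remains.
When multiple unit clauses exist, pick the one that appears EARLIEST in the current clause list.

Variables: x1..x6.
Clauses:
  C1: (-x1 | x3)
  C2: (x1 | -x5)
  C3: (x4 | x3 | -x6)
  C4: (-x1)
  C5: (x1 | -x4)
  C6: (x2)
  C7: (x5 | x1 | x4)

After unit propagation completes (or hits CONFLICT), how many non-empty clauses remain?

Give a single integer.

unit clause [-1] forces x1=F; simplify:
  drop 1 from [1, -5] -> [-5]
  drop 1 from [1, -4] -> [-4]
  drop 1 from [5, 1, 4] -> [5, 4]
  satisfied 2 clause(s); 5 remain; assigned so far: [1]
unit clause [-5] forces x5=F; simplify:
  drop 5 from [5, 4] -> [4]
  satisfied 1 clause(s); 4 remain; assigned so far: [1, 5]
unit clause [-4] forces x4=F; simplify:
  drop 4 from [4, 3, -6] -> [3, -6]
  drop 4 from [4] -> [] (empty!)
  satisfied 1 clause(s); 3 remain; assigned so far: [1, 4, 5]
CONFLICT (empty clause)

Answer: 2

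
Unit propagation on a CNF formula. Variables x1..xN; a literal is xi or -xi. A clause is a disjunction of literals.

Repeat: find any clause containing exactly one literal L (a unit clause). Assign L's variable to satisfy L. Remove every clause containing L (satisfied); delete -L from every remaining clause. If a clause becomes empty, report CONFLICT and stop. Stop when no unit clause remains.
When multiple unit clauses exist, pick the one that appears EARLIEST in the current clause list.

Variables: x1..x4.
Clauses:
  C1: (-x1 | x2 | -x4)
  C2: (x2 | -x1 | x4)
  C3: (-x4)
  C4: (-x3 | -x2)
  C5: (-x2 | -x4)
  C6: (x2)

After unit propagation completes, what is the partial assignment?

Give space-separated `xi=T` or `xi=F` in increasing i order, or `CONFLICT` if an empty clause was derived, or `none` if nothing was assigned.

Answer: x2=T x3=F x4=F

Derivation:
unit clause [-4] forces x4=F; simplify:
  drop 4 from [2, -1, 4] -> [2, -1]
  satisfied 3 clause(s); 3 remain; assigned so far: [4]
unit clause [2] forces x2=T; simplify:
  drop -2 from [-3, -2] -> [-3]
  satisfied 2 clause(s); 1 remain; assigned so far: [2, 4]
unit clause [-3] forces x3=F; simplify:
  satisfied 1 clause(s); 0 remain; assigned so far: [2, 3, 4]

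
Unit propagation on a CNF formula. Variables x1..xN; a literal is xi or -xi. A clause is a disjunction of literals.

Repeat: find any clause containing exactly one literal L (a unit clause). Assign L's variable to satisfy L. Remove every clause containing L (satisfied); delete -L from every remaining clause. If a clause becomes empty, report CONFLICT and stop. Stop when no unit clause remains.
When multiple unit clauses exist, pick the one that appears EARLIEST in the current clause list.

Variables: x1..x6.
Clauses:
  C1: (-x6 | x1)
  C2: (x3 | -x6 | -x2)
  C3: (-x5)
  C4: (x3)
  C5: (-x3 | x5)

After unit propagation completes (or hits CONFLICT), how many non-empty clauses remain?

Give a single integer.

unit clause [-5] forces x5=F; simplify:
  drop 5 from [-3, 5] -> [-3]
  satisfied 1 clause(s); 4 remain; assigned so far: [5]
unit clause [3] forces x3=T; simplify:
  drop -3 from [-3] -> [] (empty!)
  satisfied 2 clause(s); 2 remain; assigned so far: [3, 5]
CONFLICT (empty clause)

Answer: 1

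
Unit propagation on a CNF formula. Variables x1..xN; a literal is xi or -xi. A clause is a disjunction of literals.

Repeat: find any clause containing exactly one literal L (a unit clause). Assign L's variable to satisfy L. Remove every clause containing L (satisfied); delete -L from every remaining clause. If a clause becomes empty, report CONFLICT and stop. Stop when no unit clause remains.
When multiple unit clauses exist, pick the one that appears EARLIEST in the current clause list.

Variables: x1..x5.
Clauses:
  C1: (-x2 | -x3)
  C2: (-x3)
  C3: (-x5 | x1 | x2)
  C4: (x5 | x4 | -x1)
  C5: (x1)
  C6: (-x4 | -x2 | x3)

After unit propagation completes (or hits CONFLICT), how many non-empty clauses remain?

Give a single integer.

Answer: 2

Derivation:
unit clause [-3] forces x3=F; simplify:
  drop 3 from [-4, -2, 3] -> [-4, -2]
  satisfied 2 clause(s); 4 remain; assigned so far: [3]
unit clause [1] forces x1=T; simplify:
  drop -1 from [5, 4, -1] -> [5, 4]
  satisfied 2 clause(s); 2 remain; assigned so far: [1, 3]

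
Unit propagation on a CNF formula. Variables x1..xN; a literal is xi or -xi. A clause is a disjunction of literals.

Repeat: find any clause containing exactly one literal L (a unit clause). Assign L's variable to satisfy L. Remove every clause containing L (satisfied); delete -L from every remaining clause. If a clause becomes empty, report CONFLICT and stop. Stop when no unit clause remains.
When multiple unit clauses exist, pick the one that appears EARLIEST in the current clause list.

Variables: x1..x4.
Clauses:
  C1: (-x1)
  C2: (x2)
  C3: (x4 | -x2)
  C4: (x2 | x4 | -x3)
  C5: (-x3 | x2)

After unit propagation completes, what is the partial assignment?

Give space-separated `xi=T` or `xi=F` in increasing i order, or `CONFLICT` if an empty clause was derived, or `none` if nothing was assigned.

unit clause [-1] forces x1=F; simplify:
  satisfied 1 clause(s); 4 remain; assigned so far: [1]
unit clause [2] forces x2=T; simplify:
  drop -2 from [4, -2] -> [4]
  satisfied 3 clause(s); 1 remain; assigned so far: [1, 2]
unit clause [4] forces x4=T; simplify:
  satisfied 1 clause(s); 0 remain; assigned so far: [1, 2, 4]

Answer: x1=F x2=T x4=T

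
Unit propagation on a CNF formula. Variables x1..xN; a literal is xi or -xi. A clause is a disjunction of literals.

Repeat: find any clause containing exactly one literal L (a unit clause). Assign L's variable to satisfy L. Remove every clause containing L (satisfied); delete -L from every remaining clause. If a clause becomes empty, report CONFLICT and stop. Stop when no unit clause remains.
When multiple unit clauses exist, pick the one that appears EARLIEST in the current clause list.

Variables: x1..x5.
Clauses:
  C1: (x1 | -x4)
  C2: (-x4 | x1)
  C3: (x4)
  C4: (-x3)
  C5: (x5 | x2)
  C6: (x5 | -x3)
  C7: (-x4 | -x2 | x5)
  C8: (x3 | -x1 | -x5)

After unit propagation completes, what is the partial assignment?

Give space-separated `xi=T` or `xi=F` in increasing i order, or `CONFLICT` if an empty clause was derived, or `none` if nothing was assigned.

Answer: CONFLICT

Derivation:
unit clause [4] forces x4=T; simplify:
  drop -4 from [1, -4] -> [1]
  drop -4 from [-4, 1] -> [1]
  drop -4 from [-4, -2, 5] -> [-2, 5]
  satisfied 1 clause(s); 7 remain; assigned so far: [4]
unit clause [1] forces x1=T; simplify:
  drop -1 from [3, -1, -5] -> [3, -5]
  satisfied 2 clause(s); 5 remain; assigned so far: [1, 4]
unit clause [-3] forces x3=F; simplify:
  drop 3 from [3, -5] -> [-5]
  satisfied 2 clause(s); 3 remain; assigned so far: [1, 3, 4]
unit clause [-5] forces x5=F; simplify:
  drop 5 from [5, 2] -> [2]
  drop 5 from [-2, 5] -> [-2]
  satisfied 1 clause(s); 2 remain; assigned so far: [1, 3, 4, 5]
unit clause [2] forces x2=T; simplify:
  drop -2 from [-2] -> [] (empty!)
  satisfied 1 clause(s); 1 remain; assigned so far: [1, 2, 3, 4, 5]
CONFLICT (empty clause)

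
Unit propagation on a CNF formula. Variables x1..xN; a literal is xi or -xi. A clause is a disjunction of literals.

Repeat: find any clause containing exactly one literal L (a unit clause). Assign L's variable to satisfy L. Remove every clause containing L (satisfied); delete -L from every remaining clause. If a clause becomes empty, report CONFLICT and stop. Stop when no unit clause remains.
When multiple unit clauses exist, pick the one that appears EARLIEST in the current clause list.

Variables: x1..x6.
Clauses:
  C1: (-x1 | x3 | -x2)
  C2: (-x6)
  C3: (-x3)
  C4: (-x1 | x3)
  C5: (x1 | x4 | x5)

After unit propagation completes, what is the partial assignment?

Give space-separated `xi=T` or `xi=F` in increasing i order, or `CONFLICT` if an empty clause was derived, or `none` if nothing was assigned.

Answer: x1=F x3=F x6=F

Derivation:
unit clause [-6] forces x6=F; simplify:
  satisfied 1 clause(s); 4 remain; assigned so far: [6]
unit clause [-3] forces x3=F; simplify:
  drop 3 from [-1, 3, -2] -> [-1, -2]
  drop 3 from [-1, 3] -> [-1]
  satisfied 1 clause(s); 3 remain; assigned so far: [3, 6]
unit clause [-1] forces x1=F; simplify:
  drop 1 from [1, 4, 5] -> [4, 5]
  satisfied 2 clause(s); 1 remain; assigned so far: [1, 3, 6]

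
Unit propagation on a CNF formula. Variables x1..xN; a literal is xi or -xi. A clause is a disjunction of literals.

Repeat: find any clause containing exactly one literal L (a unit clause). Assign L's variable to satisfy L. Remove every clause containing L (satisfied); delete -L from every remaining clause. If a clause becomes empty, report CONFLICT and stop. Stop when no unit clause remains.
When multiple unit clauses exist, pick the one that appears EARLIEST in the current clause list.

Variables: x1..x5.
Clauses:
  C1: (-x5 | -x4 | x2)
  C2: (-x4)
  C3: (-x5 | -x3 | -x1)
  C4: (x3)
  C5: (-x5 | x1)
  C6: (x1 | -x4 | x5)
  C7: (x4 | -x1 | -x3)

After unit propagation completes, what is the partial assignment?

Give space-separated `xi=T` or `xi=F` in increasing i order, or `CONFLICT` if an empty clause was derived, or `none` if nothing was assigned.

Answer: x1=F x3=T x4=F x5=F

Derivation:
unit clause [-4] forces x4=F; simplify:
  drop 4 from [4, -1, -3] -> [-1, -3]
  satisfied 3 clause(s); 4 remain; assigned so far: [4]
unit clause [3] forces x3=T; simplify:
  drop -3 from [-5, -3, -1] -> [-5, -1]
  drop -3 from [-1, -3] -> [-1]
  satisfied 1 clause(s); 3 remain; assigned so far: [3, 4]
unit clause [-1] forces x1=F; simplify:
  drop 1 from [-5, 1] -> [-5]
  satisfied 2 clause(s); 1 remain; assigned so far: [1, 3, 4]
unit clause [-5] forces x5=F; simplify:
  satisfied 1 clause(s); 0 remain; assigned so far: [1, 3, 4, 5]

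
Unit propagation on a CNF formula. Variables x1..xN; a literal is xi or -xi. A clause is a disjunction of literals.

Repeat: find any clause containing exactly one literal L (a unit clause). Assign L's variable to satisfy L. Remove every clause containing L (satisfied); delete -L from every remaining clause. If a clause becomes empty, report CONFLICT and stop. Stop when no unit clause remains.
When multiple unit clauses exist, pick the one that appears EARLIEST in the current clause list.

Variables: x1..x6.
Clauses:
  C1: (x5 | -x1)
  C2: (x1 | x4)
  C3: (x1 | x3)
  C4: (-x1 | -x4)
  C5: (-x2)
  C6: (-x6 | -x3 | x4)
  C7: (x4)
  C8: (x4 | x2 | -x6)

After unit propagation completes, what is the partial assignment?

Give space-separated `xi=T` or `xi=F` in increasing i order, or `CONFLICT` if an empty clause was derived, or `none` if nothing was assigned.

unit clause [-2] forces x2=F; simplify:
  drop 2 from [4, 2, -6] -> [4, -6]
  satisfied 1 clause(s); 7 remain; assigned so far: [2]
unit clause [4] forces x4=T; simplify:
  drop -4 from [-1, -4] -> [-1]
  satisfied 4 clause(s); 3 remain; assigned so far: [2, 4]
unit clause [-1] forces x1=F; simplify:
  drop 1 from [1, 3] -> [3]
  satisfied 2 clause(s); 1 remain; assigned so far: [1, 2, 4]
unit clause [3] forces x3=T; simplify:
  satisfied 1 clause(s); 0 remain; assigned so far: [1, 2, 3, 4]

Answer: x1=F x2=F x3=T x4=T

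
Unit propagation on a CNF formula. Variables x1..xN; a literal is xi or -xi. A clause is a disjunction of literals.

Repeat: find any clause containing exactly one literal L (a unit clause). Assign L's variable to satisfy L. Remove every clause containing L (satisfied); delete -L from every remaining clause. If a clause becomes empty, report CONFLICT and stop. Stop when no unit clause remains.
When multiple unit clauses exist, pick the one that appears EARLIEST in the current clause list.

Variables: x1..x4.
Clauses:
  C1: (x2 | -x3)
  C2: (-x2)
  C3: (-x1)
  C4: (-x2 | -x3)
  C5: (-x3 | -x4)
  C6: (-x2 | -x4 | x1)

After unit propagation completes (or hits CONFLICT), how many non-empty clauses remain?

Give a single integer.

unit clause [-2] forces x2=F; simplify:
  drop 2 from [2, -3] -> [-3]
  satisfied 3 clause(s); 3 remain; assigned so far: [2]
unit clause [-3] forces x3=F; simplify:
  satisfied 2 clause(s); 1 remain; assigned so far: [2, 3]
unit clause [-1] forces x1=F; simplify:
  satisfied 1 clause(s); 0 remain; assigned so far: [1, 2, 3]

Answer: 0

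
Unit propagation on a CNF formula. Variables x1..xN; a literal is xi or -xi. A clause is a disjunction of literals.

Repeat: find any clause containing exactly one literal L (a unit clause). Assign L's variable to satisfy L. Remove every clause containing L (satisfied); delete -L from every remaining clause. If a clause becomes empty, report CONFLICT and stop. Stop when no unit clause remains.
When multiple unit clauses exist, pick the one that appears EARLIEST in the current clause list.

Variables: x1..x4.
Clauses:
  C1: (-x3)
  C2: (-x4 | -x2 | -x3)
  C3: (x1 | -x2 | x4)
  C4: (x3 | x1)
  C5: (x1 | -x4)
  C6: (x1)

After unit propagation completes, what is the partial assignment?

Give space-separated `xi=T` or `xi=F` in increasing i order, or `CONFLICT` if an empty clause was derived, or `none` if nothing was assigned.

unit clause [-3] forces x3=F; simplify:
  drop 3 from [3, 1] -> [1]
  satisfied 2 clause(s); 4 remain; assigned so far: [3]
unit clause [1] forces x1=T; simplify:
  satisfied 4 clause(s); 0 remain; assigned so far: [1, 3]

Answer: x1=T x3=F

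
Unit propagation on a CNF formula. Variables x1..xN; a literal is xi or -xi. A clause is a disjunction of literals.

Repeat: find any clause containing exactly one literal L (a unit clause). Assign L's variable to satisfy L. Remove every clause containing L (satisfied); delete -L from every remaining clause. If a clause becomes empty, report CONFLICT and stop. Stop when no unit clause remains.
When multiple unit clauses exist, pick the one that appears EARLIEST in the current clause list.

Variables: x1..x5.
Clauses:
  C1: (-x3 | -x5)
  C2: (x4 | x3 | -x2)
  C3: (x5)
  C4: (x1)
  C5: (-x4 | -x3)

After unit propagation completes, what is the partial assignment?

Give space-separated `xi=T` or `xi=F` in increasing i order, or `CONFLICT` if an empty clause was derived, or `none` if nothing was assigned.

unit clause [5] forces x5=T; simplify:
  drop -5 from [-3, -5] -> [-3]
  satisfied 1 clause(s); 4 remain; assigned so far: [5]
unit clause [-3] forces x3=F; simplify:
  drop 3 from [4, 3, -2] -> [4, -2]
  satisfied 2 clause(s); 2 remain; assigned so far: [3, 5]
unit clause [1] forces x1=T; simplify:
  satisfied 1 clause(s); 1 remain; assigned so far: [1, 3, 5]

Answer: x1=T x3=F x5=T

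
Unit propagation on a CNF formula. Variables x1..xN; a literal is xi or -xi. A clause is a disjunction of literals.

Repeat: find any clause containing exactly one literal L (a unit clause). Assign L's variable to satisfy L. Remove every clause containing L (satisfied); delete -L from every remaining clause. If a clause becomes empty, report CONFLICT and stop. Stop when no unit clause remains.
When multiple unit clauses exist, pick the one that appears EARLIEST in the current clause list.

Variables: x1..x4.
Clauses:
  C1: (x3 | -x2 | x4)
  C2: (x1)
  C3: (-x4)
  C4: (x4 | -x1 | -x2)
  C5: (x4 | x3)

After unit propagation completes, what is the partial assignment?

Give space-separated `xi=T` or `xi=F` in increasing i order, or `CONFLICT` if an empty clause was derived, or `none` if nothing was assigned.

unit clause [1] forces x1=T; simplify:
  drop -1 from [4, -1, -2] -> [4, -2]
  satisfied 1 clause(s); 4 remain; assigned so far: [1]
unit clause [-4] forces x4=F; simplify:
  drop 4 from [3, -2, 4] -> [3, -2]
  drop 4 from [4, -2] -> [-2]
  drop 4 from [4, 3] -> [3]
  satisfied 1 clause(s); 3 remain; assigned so far: [1, 4]
unit clause [-2] forces x2=F; simplify:
  satisfied 2 clause(s); 1 remain; assigned so far: [1, 2, 4]
unit clause [3] forces x3=T; simplify:
  satisfied 1 clause(s); 0 remain; assigned so far: [1, 2, 3, 4]

Answer: x1=T x2=F x3=T x4=F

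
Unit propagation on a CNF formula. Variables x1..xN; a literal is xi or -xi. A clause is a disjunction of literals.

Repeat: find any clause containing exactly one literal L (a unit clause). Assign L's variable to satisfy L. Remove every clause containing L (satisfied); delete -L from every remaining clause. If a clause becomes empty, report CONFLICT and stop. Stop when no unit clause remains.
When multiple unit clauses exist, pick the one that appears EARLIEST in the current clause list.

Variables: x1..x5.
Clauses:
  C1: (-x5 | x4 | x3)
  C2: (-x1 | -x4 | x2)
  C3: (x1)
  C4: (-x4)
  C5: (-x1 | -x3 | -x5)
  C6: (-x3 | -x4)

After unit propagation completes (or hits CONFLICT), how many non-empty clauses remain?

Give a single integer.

Answer: 2

Derivation:
unit clause [1] forces x1=T; simplify:
  drop -1 from [-1, -4, 2] -> [-4, 2]
  drop -1 from [-1, -3, -5] -> [-3, -5]
  satisfied 1 clause(s); 5 remain; assigned so far: [1]
unit clause [-4] forces x4=F; simplify:
  drop 4 from [-5, 4, 3] -> [-5, 3]
  satisfied 3 clause(s); 2 remain; assigned so far: [1, 4]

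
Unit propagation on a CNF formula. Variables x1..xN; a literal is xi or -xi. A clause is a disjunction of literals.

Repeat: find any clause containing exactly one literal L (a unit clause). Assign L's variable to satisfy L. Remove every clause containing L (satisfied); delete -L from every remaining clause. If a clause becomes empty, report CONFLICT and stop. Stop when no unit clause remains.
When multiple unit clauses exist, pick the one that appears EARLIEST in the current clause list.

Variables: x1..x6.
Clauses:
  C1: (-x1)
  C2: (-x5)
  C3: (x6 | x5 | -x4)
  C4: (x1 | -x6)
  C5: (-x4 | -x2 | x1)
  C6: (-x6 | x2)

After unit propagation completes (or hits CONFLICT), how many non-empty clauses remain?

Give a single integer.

Answer: 0

Derivation:
unit clause [-1] forces x1=F; simplify:
  drop 1 from [1, -6] -> [-6]
  drop 1 from [-4, -2, 1] -> [-4, -2]
  satisfied 1 clause(s); 5 remain; assigned so far: [1]
unit clause [-5] forces x5=F; simplify:
  drop 5 from [6, 5, -4] -> [6, -4]
  satisfied 1 clause(s); 4 remain; assigned so far: [1, 5]
unit clause [-6] forces x6=F; simplify:
  drop 6 from [6, -4] -> [-4]
  satisfied 2 clause(s); 2 remain; assigned so far: [1, 5, 6]
unit clause [-4] forces x4=F; simplify:
  satisfied 2 clause(s); 0 remain; assigned so far: [1, 4, 5, 6]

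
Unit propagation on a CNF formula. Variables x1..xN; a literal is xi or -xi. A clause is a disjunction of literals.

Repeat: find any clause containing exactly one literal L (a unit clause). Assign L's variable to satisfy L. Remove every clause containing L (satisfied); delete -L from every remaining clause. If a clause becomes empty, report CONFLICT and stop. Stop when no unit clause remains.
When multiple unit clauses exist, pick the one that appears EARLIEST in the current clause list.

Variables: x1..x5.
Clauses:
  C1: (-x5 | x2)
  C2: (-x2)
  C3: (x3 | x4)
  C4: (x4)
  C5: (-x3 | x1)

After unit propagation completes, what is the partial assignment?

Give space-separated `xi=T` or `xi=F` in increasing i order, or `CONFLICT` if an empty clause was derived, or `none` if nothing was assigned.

Answer: x2=F x4=T x5=F

Derivation:
unit clause [-2] forces x2=F; simplify:
  drop 2 from [-5, 2] -> [-5]
  satisfied 1 clause(s); 4 remain; assigned so far: [2]
unit clause [-5] forces x5=F; simplify:
  satisfied 1 clause(s); 3 remain; assigned so far: [2, 5]
unit clause [4] forces x4=T; simplify:
  satisfied 2 clause(s); 1 remain; assigned so far: [2, 4, 5]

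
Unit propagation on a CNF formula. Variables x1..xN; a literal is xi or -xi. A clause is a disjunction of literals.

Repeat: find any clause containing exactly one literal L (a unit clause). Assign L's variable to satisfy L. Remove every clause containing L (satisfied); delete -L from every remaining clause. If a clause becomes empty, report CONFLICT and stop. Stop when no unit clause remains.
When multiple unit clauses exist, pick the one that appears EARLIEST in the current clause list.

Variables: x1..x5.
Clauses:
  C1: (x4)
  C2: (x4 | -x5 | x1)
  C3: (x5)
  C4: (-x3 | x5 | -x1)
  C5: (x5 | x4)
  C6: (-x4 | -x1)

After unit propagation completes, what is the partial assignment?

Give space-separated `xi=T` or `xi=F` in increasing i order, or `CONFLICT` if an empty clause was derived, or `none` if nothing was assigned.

Answer: x1=F x4=T x5=T

Derivation:
unit clause [4] forces x4=T; simplify:
  drop -4 from [-4, -1] -> [-1]
  satisfied 3 clause(s); 3 remain; assigned so far: [4]
unit clause [5] forces x5=T; simplify:
  satisfied 2 clause(s); 1 remain; assigned so far: [4, 5]
unit clause [-1] forces x1=F; simplify:
  satisfied 1 clause(s); 0 remain; assigned so far: [1, 4, 5]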